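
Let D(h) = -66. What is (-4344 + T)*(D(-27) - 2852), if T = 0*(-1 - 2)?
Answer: 12675792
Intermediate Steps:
T = 0 (T = 0*(-3) = 0)
(-4344 + T)*(D(-27) - 2852) = (-4344 + 0)*(-66 - 2852) = -4344*(-2918) = 12675792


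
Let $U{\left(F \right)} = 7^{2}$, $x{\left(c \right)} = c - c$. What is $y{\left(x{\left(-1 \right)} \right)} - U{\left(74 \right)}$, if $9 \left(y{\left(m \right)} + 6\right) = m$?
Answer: $-55$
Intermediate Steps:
$x{\left(c \right)} = 0$
$y{\left(m \right)} = -6 + \frac{m}{9}$
$U{\left(F \right)} = 49$
$y{\left(x{\left(-1 \right)} \right)} - U{\left(74 \right)} = \left(-6 + \frac{1}{9} \cdot 0\right) - 49 = \left(-6 + 0\right) - 49 = -6 - 49 = -55$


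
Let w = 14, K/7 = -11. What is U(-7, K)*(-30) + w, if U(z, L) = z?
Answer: 224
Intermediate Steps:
K = -77 (K = 7*(-11) = -77)
U(-7, K)*(-30) + w = -7*(-30) + 14 = 210 + 14 = 224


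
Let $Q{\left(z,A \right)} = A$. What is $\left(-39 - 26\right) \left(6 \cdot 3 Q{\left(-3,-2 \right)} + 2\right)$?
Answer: $2210$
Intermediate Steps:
$\left(-39 - 26\right) \left(6 \cdot 3 Q{\left(-3,-2 \right)} + 2\right) = \left(-39 - 26\right) \left(6 \cdot 3 \left(-2\right) + 2\right) = - 65 \left(6 \left(-6\right) + 2\right) = - 65 \left(-36 + 2\right) = \left(-65\right) \left(-34\right) = 2210$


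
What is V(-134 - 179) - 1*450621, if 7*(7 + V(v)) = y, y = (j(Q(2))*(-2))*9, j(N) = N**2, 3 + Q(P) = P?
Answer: -3154414/7 ≈ -4.5063e+5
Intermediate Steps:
Q(P) = -3 + P
y = -18 (y = ((-3 + 2)**2*(-2))*9 = ((-1)**2*(-2))*9 = (1*(-2))*9 = -2*9 = -18)
V(v) = -67/7 (V(v) = -7 + (1/7)*(-18) = -7 - 18/7 = -67/7)
V(-134 - 179) - 1*450621 = -67/7 - 1*450621 = -67/7 - 450621 = -3154414/7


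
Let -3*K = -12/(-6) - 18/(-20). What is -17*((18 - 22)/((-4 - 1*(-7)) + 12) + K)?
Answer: 629/30 ≈ 20.967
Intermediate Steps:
K = -29/30 (K = -(-12/(-6) - 18/(-20))/3 = -(-12*(-⅙) - 18*(-1/20))/3 = -(2 + 9/10)/3 = -⅓*29/10 = -29/30 ≈ -0.96667)
-17*((18 - 22)/((-4 - 1*(-7)) + 12) + K) = -17*((18 - 22)/((-4 - 1*(-7)) + 12) - 29/30) = -17*(-4/((-4 + 7) + 12) - 29/30) = -17*(-4/(3 + 12) - 29/30) = -17*(-4/15 - 29/30) = -17*(-37/30) = 629/30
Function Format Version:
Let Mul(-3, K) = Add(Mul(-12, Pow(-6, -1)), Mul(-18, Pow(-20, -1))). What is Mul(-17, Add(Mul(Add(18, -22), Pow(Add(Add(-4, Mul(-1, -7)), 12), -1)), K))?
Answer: Rational(629, 30) ≈ 20.967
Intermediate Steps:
K = Rational(-29, 30) (K = Mul(Rational(-1, 3), Add(Mul(-12, Pow(-6, -1)), Mul(-18, Pow(-20, -1)))) = Mul(Rational(-1, 3), Add(Mul(-12, Rational(-1, 6)), Mul(-18, Rational(-1, 20)))) = Mul(Rational(-1, 3), Add(2, Rational(9, 10))) = Mul(Rational(-1, 3), Rational(29, 10)) = Rational(-29, 30) ≈ -0.96667)
Mul(-17, Add(Mul(Add(18, -22), Pow(Add(Add(-4, Mul(-1, -7)), 12), -1)), K)) = Mul(-17, Add(Mul(Add(18, -22), Pow(Add(Add(-4, Mul(-1, -7)), 12), -1)), Rational(-29, 30))) = Mul(-17, Add(Mul(-4, Pow(Add(Add(-4, 7), 12), -1)), Rational(-29, 30))) = Mul(-17, Add(Mul(-4, Pow(Add(3, 12), -1)), Rational(-29, 30))) = Mul(-17, Add(Mul(-4, Pow(15, -1)), Rational(-29, 30))) = Mul(-17, Add(Mul(-4, Rational(1, 15)), Rational(-29, 30))) = Mul(-17, Add(Rational(-4, 15), Rational(-29, 30))) = Mul(-17, Rational(-37, 30)) = Rational(629, 30)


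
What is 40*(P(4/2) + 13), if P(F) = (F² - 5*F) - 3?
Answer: 160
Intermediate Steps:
P(F) = -3 + F² - 5*F
40*(P(4/2) + 13) = 40*((-3 + (4/2)² - 20/2) + 13) = 40*((-3 + (4*(½))² - 20/2) + 13) = 40*((-3 + 2² - 5*2) + 13) = 40*((-3 + 4 - 10) + 13) = 40*(-9 + 13) = 40*4 = 160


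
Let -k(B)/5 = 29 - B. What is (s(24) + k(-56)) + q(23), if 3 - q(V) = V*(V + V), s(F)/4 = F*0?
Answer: -1480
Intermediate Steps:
s(F) = 0 (s(F) = 4*(F*0) = 4*0 = 0)
k(B) = -145 + 5*B (k(B) = -5*(29 - B) = -145 + 5*B)
q(V) = 3 - 2*V² (q(V) = 3 - V*(V + V) = 3 - V*2*V = 3 - 2*V²)
(s(24) + k(-56)) + q(23) = (0 + (-145 + 5*(-56))) + (3 - 2*23²) = (0 + (-145 - 280)) + (3 - 2*529) = (0 - 425) + (3 - 1058) = -425 - 1055 = -1480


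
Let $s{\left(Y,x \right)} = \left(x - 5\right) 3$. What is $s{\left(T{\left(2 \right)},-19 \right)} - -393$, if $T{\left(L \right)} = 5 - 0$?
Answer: $321$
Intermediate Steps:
$T{\left(L \right)} = 5$ ($T{\left(L \right)} = 5 + 0 = 5$)
$s{\left(Y,x \right)} = -15 + 3 x$ ($s{\left(Y,x \right)} = \left(-5 + x\right) 3 = -15 + 3 x$)
$s{\left(T{\left(2 \right)},-19 \right)} - -393 = \left(-15 + 3 \left(-19\right)\right) - -393 = \left(-15 - 57\right) + 393 = -72 + 393 = 321$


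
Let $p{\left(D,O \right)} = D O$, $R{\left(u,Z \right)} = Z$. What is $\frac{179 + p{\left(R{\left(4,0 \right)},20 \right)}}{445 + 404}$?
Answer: $\frac{179}{849} \approx 0.21084$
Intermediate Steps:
$\frac{179 + p{\left(R{\left(4,0 \right)},20 \right)}}{445 + 404} = \frac{179 + 0 \cdot 20}{445 + 404} = \frac{179 + 0}{849} = 179 \cdot \frac{1}{849} = \frac{179}{849}$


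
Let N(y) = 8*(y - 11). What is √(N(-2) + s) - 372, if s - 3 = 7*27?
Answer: -372 + 2*√22 ≈ -362.62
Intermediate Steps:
N(y) = -88 + 8*y (N(y) = 8*(-11 + y) = -88 + 8*y)
s = 192 (s = 3 + 7*27 = 3 + 189 = 192)
√(N(-2) + s) - 372 = √((-88 + 8*(-2)) + 192) - 372 = √((-88 - 16) + 192) - 372 = √(-104 + 192) - 372 = √88 - 372 = 2*√22 - 372 = -372 + 2*√22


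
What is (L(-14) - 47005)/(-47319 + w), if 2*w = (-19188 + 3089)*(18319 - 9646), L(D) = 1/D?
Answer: 73119/108672095 ≈ 0.00067284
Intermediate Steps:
w = -139626627/2 (w = ((-19188 + 3089)*(18319 - 9646))/2 = (-16099*8673)/2 = (½)*(-139626627) = -139626627/2 ≈ -6.9813e+7)
(L(-14) - 47005)/(-47319 + w) = (1/(-14) - 47005)/(-47319 - 139626627/2) = (-1/14 - 47005)/(-139721265/2) = -658071/14*(-2/139721265) = 73119/108672095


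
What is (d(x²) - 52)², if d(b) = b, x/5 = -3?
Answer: 29929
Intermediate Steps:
x = -15 (x = 5*(-3) = -15)
(d(x²) - 52)² = ((-15)² - 52)² = (225 - 52)² = 173² = 29929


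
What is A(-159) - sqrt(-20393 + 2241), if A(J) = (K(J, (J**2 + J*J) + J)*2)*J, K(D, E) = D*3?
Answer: 151686 - 2*I*sqrt(4538) ≈ 1.5169e+5 - 134.73*I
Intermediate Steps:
K(D, E) = 3*D
A(J) = 6*J**2 (A(J) = ((3*J)*2)*J = (6*J)*J = 6*J**2)
A(-159) - sqrt(-20393 + 2241) = 6*(-159)**2 - sqrt(-20393 + 2241) = 6*25281 - sqrt(-18152) = 151686 - 2*I*sqrt(4538)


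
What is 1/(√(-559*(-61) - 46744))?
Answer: -I*√1405/4215 ≈ -0.0088928*I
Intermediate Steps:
1/(√(-559*(-61) - 46744)) = 1/(√(34099 - 46744)) = 1/(√(-12645)) = 1/(3*I*√1405) = -I*√1405/4215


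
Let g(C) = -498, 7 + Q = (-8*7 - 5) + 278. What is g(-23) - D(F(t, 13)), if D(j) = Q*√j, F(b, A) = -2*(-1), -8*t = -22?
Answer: -498 - 210*√2 ≈ -794.98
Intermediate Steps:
t = 11/4 (t = -⅛*(-22) = 11/4 ≈ 2.7500)
Q = 210 (Q = -7 + ((-8*7 - 5) + 278) = -7 + ((-56 - 5) + 278) = -7 + (-61 + 278) = -7 + 217 = 210)
F(b, A) = 2
D(j) = 210*√j
g(-23) - D(F(t, 13)) = -498 - 210*√2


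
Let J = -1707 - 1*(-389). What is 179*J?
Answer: -235922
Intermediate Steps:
J = -1318 (J = -1707 + 389 = -1318)
179*J = 179*(-1318) = -235922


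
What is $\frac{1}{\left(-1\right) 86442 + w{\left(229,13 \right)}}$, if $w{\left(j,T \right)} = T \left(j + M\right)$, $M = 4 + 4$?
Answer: $- \frac{1}{83361} \approx -1.1996 \cdot 10^{-5}$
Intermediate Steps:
$M = 8$
$w{\left(j,T \right)} = T \left(8 + j\right)$ ($w{\left(j,T \right)} = T \left(j + 8\right) = T \left(8 + j\right)$)
$\frac{1}{\left(-1\right) 86442 + w{\left(229,13 \right)}} = \frac{1}{\left(-1\right) 86442 + 13 \left(8 + 229\right)} = \frac{1}{-86442 + 13 \cdot 237} = \frac{1}{-86442 + 3081} = \frac{1}{-83361} = - \frac{1}{83361}$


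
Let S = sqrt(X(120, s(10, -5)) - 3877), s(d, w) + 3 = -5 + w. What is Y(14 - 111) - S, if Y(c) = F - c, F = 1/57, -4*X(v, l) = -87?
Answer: 5530/57 - I*sqrt(15421)/2 ≈ 97.018 - 62.091*I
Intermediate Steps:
s(d, w) = -8 + w (s(d, w) = -3 + (-5 + w) = -8 + w)
X(v, l) = 87/4 (X(v, l) = -1/4*(-87) = 87/4)
S = I*sqrt(15421)/2 (S = sqrt(87/4 - 3877) = sqrt(-15421/4) = I*sqrt(15421)/2 ≈ 62.091*I)
F = 1/57 ≈ 0.017544
Y(c) = 1/57 - c
Y(14 - 111) - S = (1/57 - (14 - 111)) - I*sqrt(15421)/2 = (1/57 - 1*(-97)) - I*sqrt(15421)/2 = (1/57 + 97) - I*sqrt(15421)/2 = 5530/57 - I*sqrt(15421)/2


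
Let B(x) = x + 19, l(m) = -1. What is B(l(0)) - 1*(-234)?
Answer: 252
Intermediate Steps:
B(x) = 19 + x
B(l(0)) - 1*(-234) = (19 - 1) - 1*(-234) = 18 + 234 = 252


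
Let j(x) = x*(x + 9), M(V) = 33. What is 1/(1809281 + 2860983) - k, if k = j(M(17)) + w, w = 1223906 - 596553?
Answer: -2936377117095/4670264 ≈ -6.2874e+5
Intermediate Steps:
w = 627353
j(x) = x*(9 + x)
k = 628739 (k = 33*(9 + 33) + 627353 = 33*42 + 627353 = 1386 + 627353 = 628739)
1/(1809281 + 2860983) - k = 1/(1809281 + 2860983) - 1*628739 = 1/4670264 - 628739 = -2936377117095/4670264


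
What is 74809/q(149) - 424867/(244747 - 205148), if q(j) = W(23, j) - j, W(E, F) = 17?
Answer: -3018444035/5227068 ≈ -577.46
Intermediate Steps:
q(j) = 17 - j
74809/q(149) - 424867/(244747 - 205148) = 74809/(17 - 1*149) - 424867/(244747 - 205148) = 74809/(17 - 149) - 424867/39599 = 74809/(-132) - 424867*1/39599 = 74809*(-1/132) - 424867/39599 = -74809/132 - 424867/39599 = -3018444035/5227068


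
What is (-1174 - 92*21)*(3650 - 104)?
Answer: -11013876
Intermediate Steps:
(-1174 - 92*21)*(3650 - 104) = (-1174 - 1932)*3546 = -3106*3546 = -11013876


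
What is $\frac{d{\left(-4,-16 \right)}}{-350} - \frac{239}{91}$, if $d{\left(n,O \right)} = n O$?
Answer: $- \frac{913}{325} \approx -2.8092$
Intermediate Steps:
$d{\left(n,O \right)} = O n$
$\frac{d{\left(-4,-16 \right)}}{-350} - \frac{239}{91} = \frac{\left(-16\right) \left(-4\right)}{-350} - \frac{239}{91} = 64 \left(- \frac{1}{350}\right) - \frac{239}{91} = - \frac{32}{175} - \frac{239}{91} = - \frac{913}{325}$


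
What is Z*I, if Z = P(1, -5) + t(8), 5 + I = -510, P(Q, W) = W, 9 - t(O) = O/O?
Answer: -1545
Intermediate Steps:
t(O) = 8 (t(O) = 9 - O/O = 9 - 1*1 = 9 - 1 = 8)
I = -515 (I = -5 - 510 = -515)
Z = 3 (Z = -5 + 8 = 3)
Z*I = 3*(-515) = -1545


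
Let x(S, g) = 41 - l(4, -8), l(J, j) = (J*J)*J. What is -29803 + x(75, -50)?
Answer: -29826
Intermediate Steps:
l(J, j) = J³ (l(J, j) = J²*J = J³)
x(S, g) = -23 (x(S, g) = 41 - 1*4³ = 41 - 1*64 = 41 - 64 = -23)
-29803 + x(75, -50) = -29803 - 23 = -29826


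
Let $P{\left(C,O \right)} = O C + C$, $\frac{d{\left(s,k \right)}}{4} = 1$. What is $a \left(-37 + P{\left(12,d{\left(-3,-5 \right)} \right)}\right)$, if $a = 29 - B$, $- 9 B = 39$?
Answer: $\frac{2300}{3} \approx 766.67$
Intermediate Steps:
$B = - \frac{13}{3}$ ($B = \left(- \frac{1}{9}\right) 39 = - \frac{13}{3} \approx -4.3333$)
$d{\left(s,k \right)} = 4$ ($d{\left(s,k \right)} = 4 \cdot 1 = 4$)
$a = \frac{100}{3}$ ($a = 29 - - \frac{13}{3} = 29 + \frac{13}{3} = \frac{100}{3} \approx 33.333$)
$P{\left(C,O \right)} = C + C O$ ($P{\left(C,O \right)} = C O + C = C + C O$)
$a \left(-37 + P{\left(12,d{\left(-3,-5 \right)} \right)}\right) = \frac{100 \left(-37 + 12 \left(1 + 4\right)\right)}{3} = \frac{100 \left(-37 + 12 \cdot 5\right)}{3} = \frac{100 \left(-37 + 60\right)}{3} = \frac{100}{3} \cdot 23 = \frac{2300}{3}$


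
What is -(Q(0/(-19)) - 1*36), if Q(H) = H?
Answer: 36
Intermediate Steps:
-(Q(0/(-19)) - 1*36) = -(0/(-19) - 1*36) = -(0*(-1/19) - 36) = -(0 - 36) = -1*(-36) = 36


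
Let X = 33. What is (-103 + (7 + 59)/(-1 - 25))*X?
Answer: -45276/13 ≈ -3482.8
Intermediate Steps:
(-103 + (7 + 59)/(-1 - 25))*X = (-103 + (7 + 59)/(-1 - 25))*33 = (-103 + 66/(-26))*33 = (-103 + 66*(-1/26))*33 = (-103 - 33/13)*33 = -1372/13*33 = -45276/13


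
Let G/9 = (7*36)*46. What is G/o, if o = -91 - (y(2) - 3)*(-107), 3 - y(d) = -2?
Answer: 34776/41 ≈ 848.20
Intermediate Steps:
y(d) = 5 (y(d) = 3 - 1*(-2) = 3 + 2 = 5)
o = 123 (o = -91 - (5 - 3)*(-107) = -91 - 1*2*(-107) = -91 - 2*(-107) = -91 + 214 = 123)
G = 104328 (G = 9*((7*36)*46) = 9*(252*46) = 9*11592 = 104328)
G/o = 104328/123 = 104328*(1/123) = 34776/41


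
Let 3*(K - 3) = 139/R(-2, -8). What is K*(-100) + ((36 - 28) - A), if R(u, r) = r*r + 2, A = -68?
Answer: -29126/99 ≈ -294.20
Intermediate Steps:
R(u, r) = 2 + r² (R(u, r) = r² + 2 = 2 + r²)
K = 733/198 (K = 3 + (139/(2 + (-8)²))/3 = 3 + (139/(2 + 64))/3 = 3 + (139/66)/3 = 3 + (139*(1/66))/3 = 3 + (⅓)*(139/66) = 3 + 139/198 = 733/198 ≈ 3.7020)
K*(-100) + ((36 - 28) - A) = (733/198)*(-100) + ((36 - 28) - 1*(-68)) = -36650/99 + (8 + 68) = -36650/99 + 76 = -29126/99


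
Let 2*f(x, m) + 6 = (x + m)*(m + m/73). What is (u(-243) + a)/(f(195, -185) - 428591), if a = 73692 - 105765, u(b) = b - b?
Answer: 2341329/31355812 ≈ 0.074670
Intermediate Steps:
u(b) = 0
f(x, m) = -3 + 37*m*(m + x)/73 (f(x, m) = -3 + ((x + m)*(m + m/73))/2 = -3 + ((m + x)*(m + m*(1/73)))/2 = -3 + ((m + x)*(m + m/73))/2 = -3 + ((m + x)*(74*m/73))/2 = -3 + (74*m*(m + x)/73)/2 = -3 + 37*m*(m + x)/73)
a = -32073
(u(-243) + a)/(f(195, -185) - 428591) = (0 - 32073)/((-3 + (37/73)*(-185)**2 + (37/73)*(-185)*195) - 428591) = -32073/((-3 + (37/73)*34225 - 1334775/73) - 428591) = -32073/((-3 + 1266325/73 - 1334775/73) - 428591) = -32073/(-68669/73 - 428591) = -32073/(-31355812/73) = -32073*(-73/31355812) = 2341329/31355812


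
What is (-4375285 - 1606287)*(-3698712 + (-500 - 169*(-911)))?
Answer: 21206186077716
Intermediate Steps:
(-4375285 - 1606287)*(-3698712 + (-500 - 169*(-911))) = -5981572*(-3698712 + (-500 + 153959)) = -5981572*(-3698712 + 153459) = -5981572*(-3545253) = 21206186077716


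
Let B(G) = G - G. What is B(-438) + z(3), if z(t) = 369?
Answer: 369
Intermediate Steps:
B(G) = 0
B(-438) + z(3) = 0 + 369 = 369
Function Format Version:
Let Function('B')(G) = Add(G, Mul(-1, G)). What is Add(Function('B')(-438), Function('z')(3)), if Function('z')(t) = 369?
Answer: 369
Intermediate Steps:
Function('B')(G) = 0
Add(Function('B')(-438), Function('z')(3)) = Add(0, 369) = 369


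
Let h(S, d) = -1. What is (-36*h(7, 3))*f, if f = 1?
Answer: 36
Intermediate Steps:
(-36*h(7, 3))*f = -36*(-1)*1 = 36*1 = 36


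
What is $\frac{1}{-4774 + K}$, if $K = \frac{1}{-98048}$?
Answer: $- \frac{98048}{468081153} \approx -0.00020947$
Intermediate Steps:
$K = - \frac{1}{98048} \approx -1.0199 \cdot 10^{-5}$
$\frac{1}{-4774 + K} = \frac{1}{-4774 - \frac{1}{98048}} = \frac{1}{- \frac{468081153}{98048}} = - \frac{98048}{468081153}$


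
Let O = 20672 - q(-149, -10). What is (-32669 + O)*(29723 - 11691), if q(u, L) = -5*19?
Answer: -214616864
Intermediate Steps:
q(u, L) = -95
O = 20767 (O = 20672 - 1*(-95) = 20672 + 95 = 20767)
(-32669 + O)*(29723 - 11691) = (-32669 + 20767)*(29723 - 11691) = -11902*18032 = -214616864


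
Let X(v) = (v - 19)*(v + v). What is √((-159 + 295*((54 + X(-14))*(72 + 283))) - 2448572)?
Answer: √99972319 ≈ 9998.6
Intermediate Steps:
X(v) = 2*v*(-19 + v) (X(v) = (-19 + v)*(2*v) = 2*v*(-19 + v))
√((-159 + 295*((54 + X(-14))*(72 + 283))) - 2448572) = √((-159 + 295*((54 + 2*(-14)*(-19 - 14))*(72 + 283))) - 2448572) = √((-159 + 295*((54 + 2*(-14)*(-33))*355)) - 2448572) = √((-159 + 295*((54 + 924)*355)) - 2448572) = √((-159 + 295*(978*355)) - 2448572) = √((-159 + 295*347190) - 2448572) = √((-159 + 102421050) - 2448572) = √(102420891 - 2448572) = √99972319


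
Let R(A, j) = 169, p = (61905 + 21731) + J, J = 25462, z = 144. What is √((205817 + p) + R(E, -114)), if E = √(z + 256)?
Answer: 22*√651 ≈ 561.32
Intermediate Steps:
p = 109098 (p = (61905 + 21731) + 25462 = 83636 + 25462 = 109098)
E = 20 (E = √(144 + 256) = √400 = 20)
√((205817 + p) + R(E, -114)) = √((205817 + 109098) + 169) = √(314915 + 169) = √315084 = 22*√651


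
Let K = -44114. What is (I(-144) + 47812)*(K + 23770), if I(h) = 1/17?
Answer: -16535704920/17 ≈ -9.7269e+8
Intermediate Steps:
I(h) = 1/17
(I(-144) + 47812)*(K + 23770) = (1/17 + 47812)*(-44114 + 23770) = (812805/17)*(-20344) = -16535704920/17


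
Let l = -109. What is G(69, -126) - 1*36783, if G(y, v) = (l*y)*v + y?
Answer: 910932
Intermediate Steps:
G(y, v) = y - 109*v*y (G(y, v) = (-109*y)*v + y = -109*v*y + y = y - 109*v*y)
G(69, -126) - 1*36783 = 69*(1 - 109*(-126)) - 1*36783 = 69*(1 + 13734) - 36783 = 69*13735 - 36783 = 947715 - 36783 = 910932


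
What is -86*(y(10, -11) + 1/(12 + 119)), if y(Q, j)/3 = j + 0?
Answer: 371692/131 ≈ 2837.3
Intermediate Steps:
y(Q, j) = 3*j (y(Q, j) = 3*(j + 0) = 3*j)
-86*(y(10, -11) + 1/(12 + 119)) = -86*(3*(-11) + 1/(12 + 119)) = -86*(-33 + 1/131) = -86*(-4322/131) = 371692/131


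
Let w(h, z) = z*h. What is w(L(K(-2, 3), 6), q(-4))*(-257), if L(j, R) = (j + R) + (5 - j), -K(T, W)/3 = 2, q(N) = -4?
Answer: 11308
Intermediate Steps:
K(T, W) = -6 (K(T, W) = -3*2 = -6)
L(j, R) = 5 + R (L(j, R) = (R + j) + (5 - j) = 5 + R)
w(h, z) = h*z
w(L(K(-2, 3), 6), q(-4))*(-257) = ((5 + 6)*(-4))*(-257) = (11*(-4))*(-257) = -44*(-257) = 11308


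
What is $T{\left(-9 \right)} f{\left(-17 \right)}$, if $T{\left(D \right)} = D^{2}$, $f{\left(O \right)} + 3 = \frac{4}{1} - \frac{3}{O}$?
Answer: $\frac{1620}{17} \approx 95.294$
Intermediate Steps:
$f{\left(O \right)} = 1 - \frac{3}{O}$ ($f{\left(O \right)} = -3 + \left(\frac{4}{1} - \frac{3}{O}\right) = -3 + \left(4 \cdot 1 - \frac{3}{O}\right) = -3 + \left(4 - \frac{3}{O}\right) = 1 - \frac{3}{O}$)
$T{\left(-9 \right)} f{\left(-17 \right)} = \left(-9\right)^{2} \frac{-3 - 17}{-17} = 81 \left(\left(- \frac{1}{17}\right) \left(-20\right)\right) = 81 \cdot \frac{20}{17} = \frac{1620}{17}$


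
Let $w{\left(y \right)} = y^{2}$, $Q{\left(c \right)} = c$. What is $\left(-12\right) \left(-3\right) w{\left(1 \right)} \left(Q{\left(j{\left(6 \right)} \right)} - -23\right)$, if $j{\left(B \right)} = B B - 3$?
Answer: $2016$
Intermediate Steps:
$j{\left(B \right)} = -3 + B^{2}$ ($j{\left(B \right)} = B^{2} - 3 = -3 + B^{2}$)
$\left(-12\right) \left(-3\right) w{\left(1 \right)} \left(Q{\left(j{\left(6 \right)} \right)} - -23\right) = \left(-12\right) \left(-3\right) 1^{2} \left(\left(-3 + 6^{2}\right) - -23\right) = 36 \cdot 1 \left(\left(-3 + 36\right) + 23\right) = 36 \left(33 + 23\right) = 36 \cdot 56 = 2016$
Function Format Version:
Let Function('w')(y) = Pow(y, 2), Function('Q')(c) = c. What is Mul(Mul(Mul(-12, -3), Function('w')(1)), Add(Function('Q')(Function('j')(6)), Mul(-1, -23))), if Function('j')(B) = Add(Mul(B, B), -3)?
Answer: 2016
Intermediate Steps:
Function('j')(B) = Add(-3, Pow(B, 2)) (Function('j')(B) = Add(Pow(B, 2), -3) = Add(-3, Pow(B, 2)))
Mul(Mul(Mul(-12, -3), Function('w')(1)), Add(Function('Q')(Function('j')(6)), Mul(-1, -23))) = Mul(Mul(Mul(-12, -3), Pow(1, 2)), Add(Add(-3, Pow(6, 2)), Mul(-1, -23))) = Mul(Mul(36, 1), Add(Add(-3, 36), 23)) = Mul(36, Add(33, 23)) = Mul(36, 56) = 2016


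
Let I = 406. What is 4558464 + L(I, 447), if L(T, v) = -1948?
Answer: 4556516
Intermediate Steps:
4558464 + L(I, 447) = 4558464 - 1948 = 4556516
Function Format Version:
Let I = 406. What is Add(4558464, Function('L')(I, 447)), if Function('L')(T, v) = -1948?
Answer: 4556516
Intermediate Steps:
Add(4558464, Function('L')(I, 447)) = Add(4558464, -1948) = 4556516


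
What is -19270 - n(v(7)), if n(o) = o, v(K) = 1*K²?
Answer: -19319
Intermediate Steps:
v(K) = K²
-19270 - n(v(7)) = -19270 - 1*7² = -19270 - 1*49 = -19270 - 49 = -19319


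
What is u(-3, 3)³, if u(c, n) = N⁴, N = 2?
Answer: 4096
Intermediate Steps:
u(c, n) = 16 (u(c, n) = 2⁴ = 16)
u(-3, 3)³ = 16³ = 4096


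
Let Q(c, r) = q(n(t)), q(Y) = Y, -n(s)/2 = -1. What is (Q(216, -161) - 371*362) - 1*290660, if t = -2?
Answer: -424960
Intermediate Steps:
n(s) = 2 (n(s) = -2*(-1) = 2)
Q(c, r) = 2
(Q(216, -161) - 371*362) - 1*290660 = (2 - 371*362) - 1*290660 = (2 - 134302) - 290660 = -134300 - 290660 = -424960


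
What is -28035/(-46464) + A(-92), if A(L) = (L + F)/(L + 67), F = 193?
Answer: -1330663/387200 ≈ -3.4366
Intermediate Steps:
A(L) = (193 + L)/(67 + L) (A(L) = (L + 193)/(L + 67) = (193 + L)/(67 + L))
-28035/(-46464) + A(-92) = -28035/(-46464) + (193 - 92)/(67 - 92) = -28035*(-1/46464) + 101/(-25) = 9345/15488 - 1/25*101 = 9345/15488 - 101/25 = -1330663/387200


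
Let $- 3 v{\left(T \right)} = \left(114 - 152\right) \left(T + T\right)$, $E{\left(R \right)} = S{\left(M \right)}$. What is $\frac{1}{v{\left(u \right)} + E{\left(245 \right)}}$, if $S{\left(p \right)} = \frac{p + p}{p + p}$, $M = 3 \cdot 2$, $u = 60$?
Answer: $\frac{1}{1521} \approx 0.00065746$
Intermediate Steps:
$M = 6$
$S{\left(p \right)} = 1$ ($S{\left(p \right)} = \frac{2 p}{2 p} = 2 p \frac{1}{2 p} = 1$)
$E{\left(R \right)} = 1$
$v{\left(T \right)} = \frac{76 T}{3}$ ($v{\left(T \right)} = - \frac{\left(114 - 152\right) \left(T + T\right)}{3} = - \frac{\left(-38\right) 2 T}{3} = - \frac{\left(-76\right) T}{3} = \frac{76 T}{3}$)
$\frac{1}{v{\left(u \right)} + E{\left(245 \right)}} = \frac{1}{\frac{76}{3} \cdot 60 + 1} = \frac{1}{1520 + 1} = \frac{1}{1521}$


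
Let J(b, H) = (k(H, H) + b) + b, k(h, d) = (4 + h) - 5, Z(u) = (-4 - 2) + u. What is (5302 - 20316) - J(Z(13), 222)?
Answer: -15249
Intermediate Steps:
Z(u) = -6 + u
k(h, d) = -1 + h
J(b, H) = -1 + H + 2*b (J(b, H) = ((-1 + H) + b) + b = (-1 + H + b) + b = -1 + H + 2*b)
(5302 - 20316) - J(Z(13), 222) = (5302 - 20316) - (-1 + 222 + 2*(-6 + 13)) = -15014 - (-1 + 222 + 2*7) = -15014 - (-1 + 222 + 14) = -15014 - 1*235 = -15014 - 235 = -15249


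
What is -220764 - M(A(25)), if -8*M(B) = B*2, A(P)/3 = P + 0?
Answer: -882981/4 ≈ -2.2075e+5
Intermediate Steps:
A(P) = 3*P (A(P) = 3*(P + 0) = 3*P)
M(B) = -B/4 (M(B) = -B*2/8 = -B/4)
-220764 - M(A(25)) = -220764 - (-1)*3*25/4 = -220764 - (-1)*75/4 = -220764 - 1*(-75/4) = -220764 + 75/4 = -882981/4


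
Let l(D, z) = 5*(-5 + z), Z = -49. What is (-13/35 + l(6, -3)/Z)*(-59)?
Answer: -6431/245 ≈ -26.249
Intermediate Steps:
l(D, z) = -25 + 5*z
(-13/35 + l(6, -3)/Z)*(-59) = (-13/35 + (-25 + 5*(-3))/(-49))*(-59) = (-13*1/35 + (-25 - 15)*(-1/49))*(-59) = (-13/35 - 40*(-1/49))*(-59) = (-13/35 + 40/49)*(-59) = (109/245)*(-59) = -6431/245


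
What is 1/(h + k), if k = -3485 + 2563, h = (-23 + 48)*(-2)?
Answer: -1/972 ≈ -0.0010288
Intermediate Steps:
h = -50 (h = 25*(-2) = -50)
k = -922
1/(h + k) = 1/(-50 - 922) = 1/(-972) = -1/972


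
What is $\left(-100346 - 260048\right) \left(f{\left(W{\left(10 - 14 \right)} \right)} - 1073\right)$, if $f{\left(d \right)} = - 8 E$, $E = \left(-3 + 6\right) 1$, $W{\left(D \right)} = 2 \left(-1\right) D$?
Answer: $395352218$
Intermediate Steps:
$W{\left(D \right)} = - 2 D$
$E = 3$ ($E = 3 \cdot 1 = 3$)
$f{\left(d \right)} = -24$ ($f{\left(d \right)} = \left(-8\right) 3 = -24$)
$\left(-100346 - 260048\right) \left(f{\left(W{\left(10 - 14 \right)} \right)} - 1073\right) = \left(-100346 - 260048\right) \left(-24 - 1073\right) = \left(-360394\right) \left(-1097\right) = 395352218$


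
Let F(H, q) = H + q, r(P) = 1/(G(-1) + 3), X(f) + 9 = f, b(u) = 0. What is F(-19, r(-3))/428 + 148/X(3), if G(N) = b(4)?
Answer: -2644/107 ≈ -24.710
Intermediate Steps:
G(N) = 0
X(f) = -9 + f
r(P) = 1/3 (r(P) = 1/(0 + 3) = 1/3)
F(-19, r(-3))/428 + 148/X(3) = (-19 + 1/3)/428 + 148/(-9 + 3) = -56/3*1/428 + 148/(-6) = -14/321 + 148*(-1/6) = -14/321 - 74/3 = -2644/107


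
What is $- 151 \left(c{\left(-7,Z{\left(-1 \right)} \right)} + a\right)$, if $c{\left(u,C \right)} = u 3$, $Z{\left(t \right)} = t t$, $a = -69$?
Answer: $13590$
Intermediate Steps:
$Z{\left(t \right)} = t^{2}$
$c{\left(u,C \right)} = 3 u$
$- 151 \left(c{\left(-7,Z{\left(-1 \right)} \right)} + a\right) = - 151 \left(3 \left(-7\right) - 69\right) = - 151 \left(-21 - 69\right) = \left(-151\right) \left(-90\right) = 13590$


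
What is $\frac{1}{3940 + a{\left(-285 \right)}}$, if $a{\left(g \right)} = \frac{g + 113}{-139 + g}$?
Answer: $\frac{106}{417683} \approx 0.00025378$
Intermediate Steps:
$a{\left(g \right)} = \frac{113 + g}{-139 + g}$
$\frac{1}{3940 + a{\left(-285 \right)}} = \frac{1}{3940 + \frac{113 - 285}{-139 - 285}} = \frac{1}{3940 + \frac{1}{-424} \left(-172\right)} = \frac{1}{3940 - - \frac{43}{106}} = \frac{1}{3940 + \frac{43}{106}} = \frac{1}{\frac{417683}{106}} = \frac{106}{417683}$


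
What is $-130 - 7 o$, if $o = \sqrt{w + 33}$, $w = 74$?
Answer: $-130 - 7 \sqrt{107} \approx -202.41$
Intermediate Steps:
$o = \sqrt{107}$ ($o = \sqrt{74 + 33} = \sqrt{107} \approx 10.344$)
$-130 - 7 o = -130 - 7 \sqrt{107}$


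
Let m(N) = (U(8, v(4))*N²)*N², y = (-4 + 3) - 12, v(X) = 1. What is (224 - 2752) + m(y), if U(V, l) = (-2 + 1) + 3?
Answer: 54594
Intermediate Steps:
U(V, l) = 2 (U(V, l) = -1 + 3 = 2)
y = -13 (y = -1 - 12 = -13)
m(N) = 2*N⁴ (m(N) = (2*N²)*N² = 2*N⁴)
(224 - 2752) + m(y) = (224 - 2752) + 2*(-13)⁴ = -2528 + 2*28561 = -2528 + 57122 = 54594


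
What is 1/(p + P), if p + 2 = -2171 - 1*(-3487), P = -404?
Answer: 1/910 ≈ 0.0010989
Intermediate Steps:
p = 1314 (p = -2 + (-2171 - 1*(-3487)) = -2 + (-2171 + 3487) = -2 + 1316 = 1314)
1/(p + P) = 1/(1314 - 404) = 1/910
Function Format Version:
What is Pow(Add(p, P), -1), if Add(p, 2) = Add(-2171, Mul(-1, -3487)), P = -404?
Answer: Rational(1, 910) ≈ 0.0010989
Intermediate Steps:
p = 1314 (p = Add(-2, Add(-2171, Mul(-1, -3487))) = Add(-2, Add(-2171, 3487)) = Add(-2, 1316) = 1314)
Pow(Add(p, P), -1) = Pow(Add(1314, -404), -1) = Pow(910, -1) = Rational(1, 910)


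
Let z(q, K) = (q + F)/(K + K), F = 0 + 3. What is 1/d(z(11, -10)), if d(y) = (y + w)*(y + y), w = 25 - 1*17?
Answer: -50/511 ≈ -0.097847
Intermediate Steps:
F = 3
w = 8 (w = 25 - 17 = 8)
z(q, K) = (3 + q)/(2*K) (z(q, K) = (q + 3)/(K + K) = (3 + q)/((2*K)) = (3 + q)*(1/(2*K)) = (3 + q)/(2*K))
d(y) = 2*y*(8 + y) (d(y) = (y + 8)*(y + y) = (8 + y)*(2*y) = 2*y*(8 + y))
1/d(z(11, -10)) = 1/(2*((½)*(3 + 11)/(-10))*(8 + (½)*(3 + 11)/(-10))) = 1/(2*((½)*(-⅒)*14)*(8 + (½)*(-⅒)*14)) = 1/(2*(-7/10)*(8 - 7/10)) = 1/(2*(-7/10)*(73/10)) = 1/(-511/50) = -50/511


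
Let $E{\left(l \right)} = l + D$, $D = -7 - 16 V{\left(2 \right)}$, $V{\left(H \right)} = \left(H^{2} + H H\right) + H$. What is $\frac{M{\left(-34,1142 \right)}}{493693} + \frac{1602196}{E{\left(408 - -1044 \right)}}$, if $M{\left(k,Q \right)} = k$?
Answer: $\frac{790992906138}{634395505} \approx 1246.8$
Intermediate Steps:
$V{\left(H \right)} = H + 2 H^{2}$ ($V{\left(H \right)} = \left(H^{2} + H^{2}\right) + H = 2 H^{2} + H = H + 2 H^{2}$)
$D = -167$ ($D = -7 - 16 \cdot 2 \left(1 + 2 \cdot 2\right) = -7 - 16 \cdot 2 \left(1 + 4\right) = -7 - 16 \cdot 2 \cdot 5 = -7 - 160 = -167$)
$E{\left(l \right)} = -167 + l$ ($E{\left(l \right)} = l - 167 = -167 + l$)
$\frac{M{\left(-34,1142 \right)}}{493693} + \frac{1602196}{E{\left(408 - -1044 \right)}} = - \frac{34}{493693} + \frac{1602196}{-167 + \left(408 - -1044\right)} = \left(-34\right) \frac{1}{493693} + \frac{1602196}{-167 + \left(408 + 1044\right)} = - \frac{34}{493693} + \frac{1602196}{-167 + 1452} = - \frac{34}{493693} + \frac{1602196}{1285} = \frac{790992906138}{634395505}$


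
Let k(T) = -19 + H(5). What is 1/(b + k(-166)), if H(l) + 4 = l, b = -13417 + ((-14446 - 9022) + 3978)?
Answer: -1/32925 ≈ -3.0372e-5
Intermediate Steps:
b = -32907 (b = -13417 + (-23468 + 3978) = -13417 - 19490 = -32907)
H(l) = -4 + l
k(T) = -18 (k(T) = -19 + (-4 + 5) = -19 + 1 = -18)
1/(b + k(-166)) = 1/(-32907 - 18) = 1/(-32925) = -1/32925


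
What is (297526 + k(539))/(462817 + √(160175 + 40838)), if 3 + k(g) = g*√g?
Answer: (297523 + 3773*√11)/(462817 + √201013) ≈ 0.66924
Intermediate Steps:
k(g) = -3 + g^(3/2) (k(g) = -3 + g*√g = -3 + g^(3/2))
(297526 + k(539))/(462817 + √(160175 + 40838)) = (297526 + (-3 + 539^(3/2)))/(462817 + √(160175 + 40838)) = (297526 + (-3 + 3773*√11))/(462817 + √201013) = (297523 + 3773*√11)/(462817 + √201013)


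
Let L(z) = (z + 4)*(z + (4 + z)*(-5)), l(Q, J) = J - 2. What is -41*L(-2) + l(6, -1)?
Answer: 981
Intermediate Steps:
l(Q, J) = -2 + J
L(z) = (-20 - 4*z)*(4 + z) (L(z) = (4 + z)*(z + (-20 - 5*z)) = (4 + z)*(-20 - 4*z) = (-20 - 4*z)*(4 + z))
-41*L(-2) + l(6, -1) = -41*(-80 - 36*(-2) - 4*(-2)²) + (-2 - 1) = -41*(-80 + 72 - 4*4) - 3 = -41*(-80 + 72 - 16) - 3 = -41*(-24) - 3 = 984 - 3 = 981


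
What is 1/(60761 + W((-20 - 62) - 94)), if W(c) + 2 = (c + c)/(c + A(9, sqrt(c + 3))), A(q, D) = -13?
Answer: 189/11483803 ≈ 1.6458e-5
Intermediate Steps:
W(c) = -2 + 2*c/(-13 + c) (W(c) = -2 + (c + c)/(c - 13) = -2 + (2*c)/(-13 + c) = -2 + 2*c/(-13 + c))
1/(60761 + W((-20 - 62) - 94)) = 1/(60761 + 26/(-13 + ((-20 - 62) - 94))) = 1/(60761 + 26/(-13 + (-82 - 94))) = 1/(60761 + 26/(-13 - 176)) = 1/(60761 + 26/(-189)) = 1/(60761 + 26*(-1/189)) = 1/(60761 - 26/189) = 1/(11483803/189) = 189/11483803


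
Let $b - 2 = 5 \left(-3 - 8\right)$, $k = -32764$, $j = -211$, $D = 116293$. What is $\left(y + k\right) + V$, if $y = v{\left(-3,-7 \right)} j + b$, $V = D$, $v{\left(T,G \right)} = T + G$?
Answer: $85586$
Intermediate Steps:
$v{\left(T,G \right)} = G + T$
$V = 116293$
$b = -53$ ($b = 2 + 5 \left(-3 - 8\right) = 2 + 5 \left(-11\right) = 2 - 55 = -53$)
$y = 2057$ ($y = \left(-7 - 3\right) \left(-211\right) - 53 = \left(-10\right) \left(-211\right) - 53 = 2110 - 53 = 2057$)
$\left(y + k\right) + V = \left(2057 - 32764\right) + 116293 = -30707 + 116293 = 85586$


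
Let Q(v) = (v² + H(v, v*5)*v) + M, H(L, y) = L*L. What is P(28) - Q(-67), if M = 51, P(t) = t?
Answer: 296251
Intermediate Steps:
H(L, y) = L²
Q(v) = 51 + v² + v³ (Q(v) = (v² + v²*v) + 51 = (v² + v³) + 51 = 51 + v² + v³)
P(28) - Q(-67) = 28 - (51 + (-67)² + (-67)³) = 28 - (51 + 4489 - 300763) = 28 - 1*(-296223) = 28 + 296223 = 296251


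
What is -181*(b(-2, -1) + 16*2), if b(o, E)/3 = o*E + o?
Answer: -5792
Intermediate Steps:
b(o, E) = 3*o + 3*E*o (b(o, E) = 3*(o*E + o) = 3*(E*o + o) = 3*(o + E*o) = 3*o + 3*E*o)
-181*(b(-2, -1) + 16*2) = -181*(3*(-2)*(1 - 1) + 16*2) = -181*(3*(-2)*0 + 32) = -181*(0 + 32) = -181*32 = -1*5792 = -5792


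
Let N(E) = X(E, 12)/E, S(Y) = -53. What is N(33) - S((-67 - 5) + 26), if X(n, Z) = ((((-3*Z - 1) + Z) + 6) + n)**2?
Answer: 1945/33 ≈ 58.939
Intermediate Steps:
X(n, Z) = (5 + n - 2*Z)**2 (X(n, Z) = ((((-1 - 3*Z) + Z) + 6) + n)**2 = (((-1 - 2*Z) + 6) + n)**2 = ((5 - 2*Z) + n)**2 = (5 + n - 2*Z)**2)
N(E) = (-19 + E)**2/E (N(E) = (5 + E - 2*12)**2/E = (5 + E - 24)**2/E = (-19 + E)**2/E)
N(33) - S((-67 - 5) + 26) = (-19 + 33)**2/33 - 1*(-53) = (1/33)*14**2 + 53 = (1/33)*196 + 53 = 196/33 + 53 = 1945/33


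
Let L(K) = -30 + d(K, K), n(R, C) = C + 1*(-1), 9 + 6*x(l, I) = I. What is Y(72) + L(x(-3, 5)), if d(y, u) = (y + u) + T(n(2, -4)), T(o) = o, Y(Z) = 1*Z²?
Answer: 15443/3 ≈ 5147.7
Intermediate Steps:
x(l, I) = -3/2 + I/6
n(R, C) = -1 + C (n(R, C) = C - 1 = -1 + C)
Y(Z) = Z²
d(y, u) = -5 + u + y (d(y, u) = (y + u) + (-1 - 4) = (u + y) - 5 = -5 + u + y)
L(K) = -35 + 2*K (L(K) = -30 + (-5 + K + K) = -30 + (-5 + 2*K) = -35 + 2*K)
Y(72) + L(x(-3, 5)) = 72² + (-35 + 2*(-3/2 + (⅙)*5)) = 5184 + (-35 + 2*(-3/2 + ⅚)) = 5184 + (-35 + 2*(-⅔)) = 5184 + (-35 - 4/3) = 5184 - 109/3 = 15443/3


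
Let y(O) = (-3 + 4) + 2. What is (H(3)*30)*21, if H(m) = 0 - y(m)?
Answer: -1890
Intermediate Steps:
y(O) = 3 (y(O) = 1 + 2 = 3)
H(m) = -3 (H(m) = 0 - 1*3 = 0 - 3 = -3)
(H(3)*30)*21 = -3*30*21 = -90*21 = -1890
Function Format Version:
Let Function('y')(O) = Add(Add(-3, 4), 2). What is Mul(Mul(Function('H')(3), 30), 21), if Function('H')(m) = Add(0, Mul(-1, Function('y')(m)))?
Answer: -1890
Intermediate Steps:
Function('y')(O) = 3 (Function('y')(O) = Add(1, 2) = 3)
Function('H')(m) = -3 (Function('H')(m) = Add(0, Mul(-1, 3)) = Add(0, -3) = -3)
Mul(Mul(Function('H')(3), 30), 21) = Mul(Mul(-3, 30), 21) = Mul(-90, 21) = -1890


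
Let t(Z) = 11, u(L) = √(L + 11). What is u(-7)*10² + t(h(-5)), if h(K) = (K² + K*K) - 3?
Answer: 211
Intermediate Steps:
h(K) = -3 + 2*K² (h(K) = (K² + K²) - 3 = 2*K² - 3 = -3 + 2*K²)
u(L) = √(11 + L)
u(-7)*10² + t(h(-5)) = √(11 - 7)*10² + 11 = √4*100 + 11 = 2*100 + 11 = 200 + 11 = 211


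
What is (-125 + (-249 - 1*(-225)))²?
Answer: 22201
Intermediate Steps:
(-125 + (-249 - 1*(-225)))² = (-125 + (-249 + 225))² = (-125 - 24)² = (-149)² = 22201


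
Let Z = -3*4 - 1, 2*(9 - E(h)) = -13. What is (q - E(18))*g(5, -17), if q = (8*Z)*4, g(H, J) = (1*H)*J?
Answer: 73355/2 ≈ 36678.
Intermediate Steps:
E(h) = 31/2 (E(h) = 9 - 1/2*(-13) = 9 + 13/2 = 31/2)
g(H, J) = H*J
Z = -13 (Z = -12 - 1 = -13)
q = -416 (q = (8*(-13))*4 = -104*4 = -416)
(q - E(18))*g(5, -17) = (-416 - 1*31/2)*(5*(-17)) = (-416 - 31/2)*(-85) = -863/2*(-85) = 73355/2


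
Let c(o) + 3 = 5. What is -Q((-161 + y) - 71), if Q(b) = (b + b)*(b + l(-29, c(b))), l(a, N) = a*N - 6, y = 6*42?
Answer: 1760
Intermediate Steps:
c(o) = 2 (c(o) = -3 + 5 = 2)
y = 252
l(a, N) = -6 + N*a (l(a, N) = N*a - 6 = -6 + N*a)
Q(b) = 2*b*(-64 + b) (Q(b) = (b + b)*(b + (-6 + 2*(-29))) = (2*b)*(b + (-6 - 58)) = (2*b)*(b - 64) = (2*b)*(-64 + b) = 2*b*(-64 + b))
-Q((-161 + y) - 71) = -2*((-161 + 252) - 71)*(-64 + ((-161 + 252) - 71)) = -2*(91 - 71)*(-64 + (91 - 71)) = -2*20*(-64 + 20) = -2*20*(-44) = -1*(-1760) = 1760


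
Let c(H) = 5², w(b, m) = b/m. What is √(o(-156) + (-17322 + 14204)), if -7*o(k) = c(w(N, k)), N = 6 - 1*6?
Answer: I*√152957/7 ≈ 55.871*I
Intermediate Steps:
N = 0 (N = 6 - 6 = 0)
c(H) = 25
o(k) = -25/7 (o(k) = -⅐*25 = -25/7)
√(o(-156) + (-17322 + 14204)) = √(-25/7 + (-17322 + 14204)) = √(-25/7 - 3118) = √(-21851/7) = I*√152957/7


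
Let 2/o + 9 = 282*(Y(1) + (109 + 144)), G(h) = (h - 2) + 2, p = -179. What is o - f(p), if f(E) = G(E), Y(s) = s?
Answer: 12819803/71619 ≈ 179.00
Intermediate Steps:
G(h) = h (G(h) = (-2 + h) + 2 = h)
f(E) = E
o = 2/71619 (o = 2/(-9 + 282*(1 + (109 + 144))) = 2/(-9 + 282*(1 + 253)) = 2/(-9 + 282*254) = 2/(-9 + 71628) = 2/71619 ≈ 2.7926e-5)
o - f(p) = 2/71619 - 1*(-179) = 2/71619 + 179 = 12819803/71619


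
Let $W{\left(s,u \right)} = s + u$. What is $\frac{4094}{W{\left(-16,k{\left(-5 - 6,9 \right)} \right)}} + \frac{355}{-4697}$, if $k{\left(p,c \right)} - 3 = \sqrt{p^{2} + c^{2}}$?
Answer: $\frac{22724729}{14091} + \frac{4094 \sqrt{202}}{33} \approx 3375.9$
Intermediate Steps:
$k{\left(p,c \right)} = 3 + \sqrt{c^{2} + p^{2}}$ ($k{\left(p,c \right)} = 3 + \sqrt{p^{2} + c^{2}} = 3 + \sqrt{c^{2} + p^{2}}$)
$\frac{4094}{W{\left(-16,k{\left(-5 - 6,9 \right)} \right)}} + \frac{355}{-4697} = \frac{4094}{-16 + \left(3 + \sqrt{9^{2} + \left(-5 - 6\right)^{2}}\right)} + \frac{355}{-4697} = \frac{4094}{-16 + \left(3 + \sqrt{81 + \left(-5 - 6\right)^{2}}\right)} + 355 \left(- \frac{1}{4697}\right) = \frac{4094}{-16 + \left(3 + \sqrt{81 + \left(-11\right)^{2}}\right)} - \frac{355}{4697} = \frac{4094}{-16 + \left(3 + \sqrt{81 + 121}\right)} - \frac{355}{4697} = \frac{4094}{-16 + \left(3 + \sqrt{202}\right)} - \frac{355}{4697} = \frac{4094}{-13 + \sqrt{202}} - \frac{355}{4697} = - \frac{355}{4697} + \frac{4094}{-13 + \sqrt{202}}$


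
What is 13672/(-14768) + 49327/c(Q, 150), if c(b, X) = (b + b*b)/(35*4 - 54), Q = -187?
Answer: 3885757387/32103786 ≈ 121.04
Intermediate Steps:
c(b, X) = b/86 + b²/86 (c(b, X) = (b + b²)/(140 - 54) = (b + b²)/86 = (b + b²)*(1/86) = b/86 + b²/86)
13672/(-14768) + 49327/c(Q, 150) = 13672/(-14768) + 49327/(((1/86)*(-187)*(1 - 187))) = 13672*(-1/14768) + 49327/(((1/86)*(-187)*(-186))) = -1709/1846 + 49327/(17391/43) = -1709/1846 + 49327*(43/17391) = -1709/1846 + 2121061/17391 = 3885757387/32103786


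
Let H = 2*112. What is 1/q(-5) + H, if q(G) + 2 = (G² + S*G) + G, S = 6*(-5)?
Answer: 37633/168 ≈ 224.01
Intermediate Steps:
H = 224
S = -30
q(G) = -2 + G² - 29*G (q(G) = -2 + ((G² - 30*G) + G) = -2 + (G² - 29*G) = -2 + G² - 29*G)
1/q(-5) + H = 1/(-2 + (-5)² - 29*(-5)) + 224 = 1/(-2 + 25 + 145) + 224 = 1/168 + 224 = 37633/168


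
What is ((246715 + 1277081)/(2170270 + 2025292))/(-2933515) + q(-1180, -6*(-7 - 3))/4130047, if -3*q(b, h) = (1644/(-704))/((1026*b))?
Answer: -134098649817885374707/1083117284416048066898993280 ≈ -1.2381e-7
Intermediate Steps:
q(b, h) = 137/(180576*b) (q(b, h) = -1644/(-704)/(3*(1026*b)) = -1644*(-1/704)*1/(1026*b)/3 = -(-137)*1/(1026*b)/176 = -(-137)/(180576*b) = 137/(180576*b))
((246715 + 1277081)/(2170270 + 2025292))/(-2933515) + q(-1180, -6*(-7 - 3))/4130047 = ((246715 + 1277081)/(2170270 + 2025292))/(-2933515) + ((137/180576)/(-1180))/4130047 = (1523796/4195562)*(-1/2933515) + ((137/180576)*(-1/1180))*(1/4130047) = (1523796*(1/4195562))*(-1/2933515) - 137/213079680*1/4130047 = (761898/2097781)*(-1/2933515) - 137/880029093144960 = -761898/6153872030215 - 137/880029093144960 = -134098649817885374707/1083117284416048066898993280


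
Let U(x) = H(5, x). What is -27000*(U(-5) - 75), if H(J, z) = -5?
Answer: 2160000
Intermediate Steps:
U(x) = -5
-27000*(U(-5) - 75) = -27000*(-5 - 75) = -27000*(-80) = -360*(-6000) = 2160000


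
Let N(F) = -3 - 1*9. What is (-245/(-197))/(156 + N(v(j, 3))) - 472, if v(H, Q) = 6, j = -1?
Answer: -13389451/28368 ≈ -471.99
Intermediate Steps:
N(F) = -12 (N(F) = -3 - 9 = -12)
(-245/(-197))/(156 + N(v(j, 3))) - 472 = (-245/(-197))/(156 - 12) - 472 = (-245*(-1/197))/144 - 472 = (1/144)*(245/197) - 472 = 245/28368 - 472 = -13389451/28368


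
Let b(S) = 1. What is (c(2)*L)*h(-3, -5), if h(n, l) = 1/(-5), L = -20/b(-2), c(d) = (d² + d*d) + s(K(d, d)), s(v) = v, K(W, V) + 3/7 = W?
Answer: 268/7 ≈ 38.286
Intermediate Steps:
K(W, V) = -3/7 + W
c(d) = -3/7 + d + 2*d² (c(d) = (d² + d*d) + (-3/7 + d) = (d² + d²) + (-3/7 + d) = 2*d² + (-3/7 + d) = -3/7 + d + 2*d²)
L = -20 (L = -20/1 = -20*1 = -20)
h(n, l) = -⅕
(c(2)*L)*h(-3, -5) = ((-3/7 + 2 + 2*2²)*(-20))*(-⅕) = ((-3/7 + 2 + 2*4)*(-20))*(-⅕) = ((-3/7 + 2 + 8)*(-20))*(-⅕) = ((67/7)*(-20))*(-⅕) = -1340/7*(-⅕) = 268/7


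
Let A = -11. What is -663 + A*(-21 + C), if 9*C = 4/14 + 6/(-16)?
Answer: -217673/504 ≈ -431.89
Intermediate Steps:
C = -5/504 (C = (4/14 + 6/(-16))/9 = (4*(1/14) + 6*(-1/16))/9 = (2/7 - 3/8)/9 = (1/9)*(-5/56) = -5/504 ≈ -0.0099206)
-663 + A*(-21 + C) = -663 - 11*(-21 - 5/504) = -663 - 11*(-10589/504) = -663 + 116479/504 = -217673/504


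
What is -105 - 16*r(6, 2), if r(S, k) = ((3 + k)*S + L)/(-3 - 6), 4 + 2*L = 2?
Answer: -481/9 ≈ -53.444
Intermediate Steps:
L = -1 (L = -2 + (½)*2 = -2 + 1 = -1)
r(S, k) = ⅑ - S*(3 + k)/9 (r(S, k) = ((3 + k)*S - 1)/(-3 - 6) = (S*(3 + k) - 1)/(-9) = (-1 + S*(3 + k))*(-⅑) = ⅑ - S*(3 + k)/9)
-105 - 16*r(6, 2) = -105 - 16*(⅑ - ⅓*6 - ⅑*6*2) = -105 - 16*(⅑ - 2 - 4/3) = -105 - 16*(-29/9) = -105 + 464/9 = -481/9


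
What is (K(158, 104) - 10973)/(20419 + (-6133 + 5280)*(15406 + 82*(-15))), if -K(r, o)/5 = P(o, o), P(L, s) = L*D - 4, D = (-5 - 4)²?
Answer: 5897/1341301 ≈ 0.0043965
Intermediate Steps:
D = 81 (D = (-9)² = 81)
P(L, s) = -4 + 81*L (P(L, s) = L*81 - 4 = 81*L - 4 = -4 + 81*L)
K(r, o) = 20 - 405*o (K(r, o) = -5*(-4 + 81*o) = 20 - 405*o)
(K(158, 104) - 10973)/(20419 + (-6133 + 5280)*(15406 + 82*(-15))) = ((20 - 405*104) - 10973)/(20419 + (-6133 + 5280)*(15406 + 82*(-15))) = ((20 - 42120) - 10973)/(20419 - 853*(15406 - 1230)) = (-42100 - 10973)/(20419 - 853*14176) = -53073/(20419 - 12092128) = -53073/(-12071709) = -53073*(-1/12071709) = 5897/1341301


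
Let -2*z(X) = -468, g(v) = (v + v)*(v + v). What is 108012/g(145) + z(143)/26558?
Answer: 361032762/279190975 ≈ 1.2931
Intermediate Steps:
g(v) = 4*v**2 (g(v) = (2*v)*(2*v) = 4*v**2)
z(X) = 234 (z(X) = -1/2*(-468) = 234)
108012/g(145) + z(143)/26558 = 108012/((4*145**2)) + 234/26558 = 108012/((4*21025)) + 234*(1/26558) = 108012/84100 + 117/13279 = 108012*(1/84100) + 117/13279 = 27003/21025 + 117/13279 = 361032762/279190975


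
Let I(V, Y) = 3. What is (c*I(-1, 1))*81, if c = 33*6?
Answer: 48114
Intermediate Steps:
c = 198
(c*I(-1, 1))*81 = (198*3)*81 = 594*81 = 48114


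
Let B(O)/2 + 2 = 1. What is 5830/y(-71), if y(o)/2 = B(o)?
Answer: -2915/2 ≈ -1457.5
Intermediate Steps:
B(O) = -2 (B(O) = -4 + 2*1 = -4 + 2 = -2)
y(o) = -4 (y(o) = 2*(-2) = -4)
5830/y(-71) = 5830/(-4) = 5830*(-¼) = -2915/2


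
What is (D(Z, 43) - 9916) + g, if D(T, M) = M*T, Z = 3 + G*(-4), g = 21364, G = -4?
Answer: 12265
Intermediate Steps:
Z = 19 (Z = 3 - 4*(-4) = 3 + 16 = 19)
(D(Z, 43) - 9916) + g = (43*19 - 9916) + 21364 = (817 - 9916) + 21364 = -9099 + 21364 = 12265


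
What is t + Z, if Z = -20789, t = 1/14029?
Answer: -291648880/14029 ≈ -20789.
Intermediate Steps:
t = 1/14029 ≈ 7.1281e-5
t + Z = 1/14029 - 20789 = -291648880/14029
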